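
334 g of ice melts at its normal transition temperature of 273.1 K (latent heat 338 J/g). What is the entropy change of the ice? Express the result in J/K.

ΔS = 413 J/K

Heat absorbed by the substance: Q = mL = 334 × 338 = 112892 J.
At constant T, ΔS = Q_rev/T = 112892 / 273.1 = 413 J/K.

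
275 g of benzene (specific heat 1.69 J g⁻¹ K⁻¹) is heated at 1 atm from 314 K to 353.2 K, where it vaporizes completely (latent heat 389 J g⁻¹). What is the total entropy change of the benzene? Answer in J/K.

Warming step: ΔS₁ = m c ln(T_tr/T_i) = 275 × 1.69 × ln(353.2/314) = 54.67 J/K.
Phase change: ΔS₂ = +mL/T_tr = 275 × 389 / 353.2 = 302.9 J/K.
ΔS_total = (54.67) + (302.9) = 358 J/K.

ΔS = 358 J/K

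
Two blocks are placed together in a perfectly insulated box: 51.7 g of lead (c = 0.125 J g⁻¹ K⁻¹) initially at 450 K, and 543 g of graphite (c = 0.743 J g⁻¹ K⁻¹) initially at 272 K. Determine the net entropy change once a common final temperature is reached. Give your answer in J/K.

ΔS_total = 0.954 J/K

Energy balance: T_f = (m₁c₁T₁ + m₂c₂T₂)/(m₁c₁ + m₂c₂) = 274.81 K.
ΔS₁ = m₁c₁ ln(T_f/T₁) = 6.4625 × ln(274.81/450) = -3.187 J/K.
ΔS₂ = m₂c₂ ln(T_f/T₂) = 403.449 × ln(274.81/272) = 4.141 J/K.
ΔS_total = -3.187 + 4.141 = 0.954 J/K.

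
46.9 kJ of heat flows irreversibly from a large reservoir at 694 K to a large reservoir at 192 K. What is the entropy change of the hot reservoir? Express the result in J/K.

ΔS_hot = -67.6 J/K

The hot reservoir loses heat Q, so ΔS_hot = −Q/T_H = −46900/694 = -67.6 J/K.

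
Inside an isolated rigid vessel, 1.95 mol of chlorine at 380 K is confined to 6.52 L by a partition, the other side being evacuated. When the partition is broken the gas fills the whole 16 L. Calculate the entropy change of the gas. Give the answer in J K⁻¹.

No heat is exchanged and no work is done, so the ideal-gas temperature stays constant.
Entropy is a state function; using a reversible isothermal path, ΔS_gas = nR ln(V₂/V₁) = 1.95 × 8.314 × ln(16/6.52) = 14.6 J/K.

ΔS_gas = 14.6 J/K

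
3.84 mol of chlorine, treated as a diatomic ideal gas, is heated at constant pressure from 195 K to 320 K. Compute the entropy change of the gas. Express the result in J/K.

At constant pressure, ΔS = nC_p ln(T₂/T₁) with C_p = 7R/2 = 29.1 J mol⁻¹ K⁻¹.
ΔS = 3.84 × 29.1 × ln(320/195) = 55.3 J/K.

ΔS = 55.3 J/K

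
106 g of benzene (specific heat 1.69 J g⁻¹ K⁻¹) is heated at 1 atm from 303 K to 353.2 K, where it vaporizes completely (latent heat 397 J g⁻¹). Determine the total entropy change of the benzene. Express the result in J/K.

ΔS = 147 J/K

Warming step: ΔS₁ = m c ln(T_tr/T_i) = 106 × 1.69 × ln(353.2/303) = 27.46 J/K.
Phase change: ΔS₂ = +mL/T_tr = 106 × 397 / 353.2 = 119.1 J/K.
ΔS_total = (27.46) + (119.1) = 147 J/K.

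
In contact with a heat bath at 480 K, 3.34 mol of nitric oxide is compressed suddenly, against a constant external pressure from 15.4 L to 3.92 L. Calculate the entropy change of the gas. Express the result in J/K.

Entropy is a state function, so ΔS_gas depends only on the end states.
For an isothermal ideal gas ΔS_gas = nR ln(V₂/V₁) = 3.34 × 8.314 × ln(3.92/15.4) = -38 J/K.

ΔS_gas = -38 J/K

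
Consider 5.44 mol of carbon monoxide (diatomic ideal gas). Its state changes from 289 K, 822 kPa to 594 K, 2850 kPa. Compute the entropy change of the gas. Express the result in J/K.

ΔS = nC_p ln(T₂/T₁) − nR ln(P₂/P₁), with C_p = 7R/2 = 29.1 J mol⁻¹ K⁻¹ for a diatomic ideal gas.
ΔS = 5.44 × [29.1 × ln(594/289) − 8.314 × ln(2850/822)] = 57.8 J/K.

ΔS = 57.8 J/K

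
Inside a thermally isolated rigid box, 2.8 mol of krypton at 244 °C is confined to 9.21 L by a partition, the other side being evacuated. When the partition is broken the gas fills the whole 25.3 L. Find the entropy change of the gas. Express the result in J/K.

ΔS_gas = 23.5 J/K

For an ideal gas in free expansion Q = 0 and W = 0, so T is unchanged.
Entropy is a state function; using a reversible isothermal path, ΔS_gas = nR ln(V₂/V₁) = 2.8 × 8.314 × ln(25.3/9.21) = 23.5 J/K.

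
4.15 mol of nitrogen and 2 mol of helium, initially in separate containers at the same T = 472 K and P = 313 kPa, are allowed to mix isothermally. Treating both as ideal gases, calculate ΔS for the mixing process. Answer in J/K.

Mole fractions: x_A = 4.15/6.15 = 0.675, x_B = 0.325.
ΔS_mix = −R(n_A ln x_A + n_B ln x_B) = −8.314 × (4.15 ln 0.675 + 2 ln 0.325) = 32.2 J/K.

ΔS_mix = 32.2 J/K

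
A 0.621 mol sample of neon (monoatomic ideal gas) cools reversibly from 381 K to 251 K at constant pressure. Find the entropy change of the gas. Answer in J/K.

ΔS = -5.39 J/K

At constant pressure, ΔS = nC_p ln(T₂/T₁) with C_p = 5R/2 = 20.79 J mol⁻¹ K⁻¹.
ΔS = 0.621 × 20.79 × ln(251/381) = -5.39 J/K.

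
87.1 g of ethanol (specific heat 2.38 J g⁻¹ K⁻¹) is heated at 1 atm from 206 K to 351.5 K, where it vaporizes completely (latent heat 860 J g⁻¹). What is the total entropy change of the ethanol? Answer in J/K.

Warming step: ΔS₁ = m c ln(T_tr/T_i) = 87.1 × 2.38 × ln(351.5/206) = 110.8 J/K.
Phase change: ΔS₂ = +mL/T_tr = 87.1 × 860 / 351.5 = 213.1 J/K.
ΔS_total = (110.8) + (213.1) = 324 J/K.

ΔS = 324 J/K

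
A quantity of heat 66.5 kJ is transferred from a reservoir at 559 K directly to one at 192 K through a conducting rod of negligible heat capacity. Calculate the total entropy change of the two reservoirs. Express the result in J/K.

ΔS_hot = −Q/T_H = −66500/559 = -119 J/K and ΔS_cold = +Q/T_C = 66500/192 = 346.4 J/K.
ΔS_total = -119 + 346.4 = 227 J/K, positive as the second law requires.

ΔS_total = 227 J/K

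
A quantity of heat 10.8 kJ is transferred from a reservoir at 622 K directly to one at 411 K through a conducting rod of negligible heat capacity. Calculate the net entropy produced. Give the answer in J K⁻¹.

ΔS_total = 8.91 J/K

ΔS_hot = −Q/T_H = −10800/622 = -17.363 J/K and ΔS_cold = +Q/T_C = 10800/411 = 26.277 J/K.
ΔS_total = -17.363 + 26.277 = 8.91 J/K, positive as the second law requires.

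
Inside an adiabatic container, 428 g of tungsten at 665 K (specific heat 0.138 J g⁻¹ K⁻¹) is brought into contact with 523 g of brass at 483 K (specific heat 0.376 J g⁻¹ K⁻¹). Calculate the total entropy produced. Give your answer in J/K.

ΔS_total = 2.45 J/K

Energy balance: T_f = (m₁c₁T₁ + m₂c₂T₂)/(m₁c₁ + m₂c₂) = 525.04 K.
ΔS₁ = m₁c₁ ln(T_f/T₁) = 59.064 × ln(525.04/665) = -13.96 J/K.
ΔS₂ = m₂c₂ ln(T_f/T₂) = 196.648 × ln(525.04/483) = 16.41 J/K.
ΔS_total = -13.96 + 16.41 = 2.45 J/K.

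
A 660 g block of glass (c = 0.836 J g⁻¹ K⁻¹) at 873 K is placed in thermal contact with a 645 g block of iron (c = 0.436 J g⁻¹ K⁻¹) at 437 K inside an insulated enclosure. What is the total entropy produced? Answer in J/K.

Energy balance: T_f = (m₁c₁T₁ + m₂c₂T₂)/(m₁c₁ + m₂c₂) = 725.8 K.
ΔS₁ = m₁c₁ ln(T_f/T₁) = 551.76 × ln(725.8/873) = -101.9 J/K.
ΔS₂ = m₂c₂ ln(T_f/T₂) = 281.22 × ln(725.8/437) = 142.7 J/K.
ΔS_total = -101.9 + 142.7 = 40.8 J/K.

ΔS_total = 40.8 J/K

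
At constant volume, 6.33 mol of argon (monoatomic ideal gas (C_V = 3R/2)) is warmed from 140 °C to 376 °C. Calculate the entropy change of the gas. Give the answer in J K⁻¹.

ΔS = 35.7 J/K

In kelvin: T₁ = 413.15 K, T₂ = 649.15 K. At constant volume, ΔS = nC_V ln(T₂/T₁) with C_V = 3R/2 = 12.47 J mol⁻¹ K⁻¹.
ΔS = 6.33 × 12.47 × ln(649.15/413.15) = 35.7 J/K.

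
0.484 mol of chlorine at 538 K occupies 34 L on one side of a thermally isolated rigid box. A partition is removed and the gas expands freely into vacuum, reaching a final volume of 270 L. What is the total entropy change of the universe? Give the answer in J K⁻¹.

No heat is exchanged and no work is done, so the ideal-gas temperature stays constant.
Entropy is a state function; using a reversible isothermal path, ΔS_gas = nR ln(V₂/V₁) = 0.484 × 8.314 × ln(270/34) = 8.34 J/K.
The insulated surroundings exchange no heat, so ΔS_surr = 0 and ΔS_universe = ΔS_gas.

ΔS_universe = 8.34 J/K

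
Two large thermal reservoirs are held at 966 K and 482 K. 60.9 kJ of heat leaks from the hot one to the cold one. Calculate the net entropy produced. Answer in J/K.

ΔS_hot = −Q/T_H = −60900/966 = -63.04 J/K and ΔS_cold = +Q/T_C = 60900/482 = 126.3 J/K.
ΔS_total = -63.04 + 126.3 = 63.3 J/K, positive as the second law requires.

ΔS_total = 63.3 J/K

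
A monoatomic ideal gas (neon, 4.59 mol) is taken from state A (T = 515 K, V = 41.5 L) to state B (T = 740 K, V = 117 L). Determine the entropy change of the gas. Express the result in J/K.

ΔS = 60.3 J/K

Entropy is a state function: ΔS = nC_V ln(T₂/T₁) + nR ln(V₂/V₁), with C_V = 3R/2 = 12.47 J mol⁻¹ K⁻¹ for a monoatomic ideal gas.
ΔS = 4.59 × [12.47 × ln(740/515) + 8.314 × ln(117/41.5)] = 60.3 J/K.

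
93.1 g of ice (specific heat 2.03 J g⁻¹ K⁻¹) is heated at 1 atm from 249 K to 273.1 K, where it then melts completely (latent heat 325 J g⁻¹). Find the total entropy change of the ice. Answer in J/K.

Warming step: ΔS₁ = m c ln(T_tr/T_i) = 93.1 × 2.03 × ln(273.1/249) = 17.46 J/K.
Phase change: ΔS₂ = +mL/T_tr = 93.1 × 325 / 273.1 = 110.8 J/K.
ΔS_total = (17.46) + (110.8) = 128 J/K.

ΔS = 128 J/K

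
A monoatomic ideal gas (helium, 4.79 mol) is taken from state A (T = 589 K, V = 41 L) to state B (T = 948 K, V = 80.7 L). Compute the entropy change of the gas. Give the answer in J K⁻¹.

Entropy is a state function: ΔS = nC_V ln(T₂/T₁) + nR ln(V₂/V₁), with C_V = 3R/2 = 12.47 J mol⁻¹ K⁻¹ for a monoatomic ideal gas.
ΔS = 4.79 × [12.47 × ln(948/589) + 8.314 × ln(80.7/41)] = 55.4 J/K.

ΔS = 55.4 J/K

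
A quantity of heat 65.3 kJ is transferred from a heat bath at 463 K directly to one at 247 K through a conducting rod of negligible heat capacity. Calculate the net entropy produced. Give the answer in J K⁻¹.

ΔS_total = 123 J/K

ΔS_hot = −Q/T_H = −65300/463 = -141 J/K and ΔS_cold = +Q/T_C = 65300/247 = 264.4 J/K.
ΔS_total = -141 + 264.4 = 123 J/K, positive as the second law requires.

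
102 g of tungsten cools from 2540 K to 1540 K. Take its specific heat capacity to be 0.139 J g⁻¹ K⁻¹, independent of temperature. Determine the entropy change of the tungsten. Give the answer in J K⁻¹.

ΔS = -7.09 J/K

ΔS = ∫dQ_rev/T = m c ln(T₂/T₁) = 102 × 0.139 × ln(1540/2540) = -7.09 J/K.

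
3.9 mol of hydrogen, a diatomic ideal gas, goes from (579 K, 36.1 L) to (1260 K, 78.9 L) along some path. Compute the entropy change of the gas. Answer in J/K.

Entropy is a state function: ΔS = nC_V ln(T₂/T₁) + nR ln(V₂/V₁), with C_V = 5R/2 = 20.79 J mol⁻¹ K⁻¹ for a diatomic ideal gas.
ΔS = 3.9 × [20.79 × ln(1260/579) + 8.314 × ln(78.9/36.1)] = 88.4 J/K.

ΔS = 88.4 J/K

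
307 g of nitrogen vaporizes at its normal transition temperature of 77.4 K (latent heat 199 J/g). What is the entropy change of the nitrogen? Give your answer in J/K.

ΔS = 789 J/K

Heat absorbed by the substance: Q = mL = 307 × 199 = 61093 J.
At constant T, ΔS = Q_rev/T = 61093 / 77.4 = 789 J/K.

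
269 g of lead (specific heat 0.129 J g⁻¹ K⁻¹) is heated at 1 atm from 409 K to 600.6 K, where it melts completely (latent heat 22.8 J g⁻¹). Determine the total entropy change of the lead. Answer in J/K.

Warming step: ΔS₁ = m c ln(T_tr/T_i) = 269 × 0.129 × ln(600.6/409) = 13.33 J/K.
Phase change: ΔS₂ = +mL/T_tr = 269 × 22.8 / 600.6 = 10.21 J/K.
ΔS_total = (13.33) + (10.21) = 23.5 J/K.

ΔS = 23.5 J/K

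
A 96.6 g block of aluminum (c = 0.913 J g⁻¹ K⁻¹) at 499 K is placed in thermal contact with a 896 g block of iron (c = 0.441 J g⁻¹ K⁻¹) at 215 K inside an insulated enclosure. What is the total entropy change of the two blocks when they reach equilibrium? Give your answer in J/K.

Energy balance: T_f = (m₁c₁T₁ + m₂c₂T₂)/(m₁c₁ + m₂c₂) = 266.82 K.
ΔS₁ = m₁c₁ ln(T_f/T₁) = 88.1958 × ln(266.82/499) = -55.21 J/K.
ΔS₂ = m₂c₂ ln(T_f/T₂) = 395.136 × ln(266.82/215) = 85.33 J/K.
ΔS_total = -55.21 + 85.33 = 30.1 J/K.

ΔS_total = 30.1 J/K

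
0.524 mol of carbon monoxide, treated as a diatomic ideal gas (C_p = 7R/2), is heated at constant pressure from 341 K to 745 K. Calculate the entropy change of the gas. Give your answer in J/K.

ΔS = 11.9 J/K

At constant pressure, ΔS = nC_p ln(T₂/T₁) with C_p = 7R/2 = 29.1 J mol⁻¹ K⁻¹.
ΔS = 0.524 × 29.1 × ln(745/341) = 11.9 J/K.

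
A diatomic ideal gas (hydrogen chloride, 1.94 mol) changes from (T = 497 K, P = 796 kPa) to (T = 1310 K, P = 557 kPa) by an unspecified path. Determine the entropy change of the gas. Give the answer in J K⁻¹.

ΔS = nC_p ln(T₂/T₁) − nR ln(P₂/P₁), with C_p = 7R/2 = 29.1 J mol⁻¹ K⁻¹ for a diatomic ideal gas.
ΔS = 1.94 × [29.1 × ln(1310/497) − 8.314 × ln(557/796)] = 60.5 J/K.

ΔS = 60.5 J/K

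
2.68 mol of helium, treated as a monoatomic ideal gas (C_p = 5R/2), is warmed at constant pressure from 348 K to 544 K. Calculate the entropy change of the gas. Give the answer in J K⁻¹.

ΔS = 24.9 J/K

At constant pressure, ΔS = nC_p ln(T₂/T₁) with C_p = 5R/2 = 20.79 J mol⁻¹ K⁻¹.
ΔS = 2.68 × 20.79 × ln(544/348) = 24.9 J/K.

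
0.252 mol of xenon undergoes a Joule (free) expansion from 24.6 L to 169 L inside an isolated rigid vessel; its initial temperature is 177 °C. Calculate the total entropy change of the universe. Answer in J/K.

ΔS_universe = 4.04 J/K

For an ideal gas in free expansion Q = 0 and W = 0, so T is unchanged.
Entropy is a state function; using a reversible isothermal path, ΔS_gas = nR ln(V₂/V₁) = 0.252 × 8.314 × ln(169/24.6) = 4.04 J/K.
The insulated surroundings exchange no heat, so ΔS_surr = 0 and ΔS_universe = ΔS_gas.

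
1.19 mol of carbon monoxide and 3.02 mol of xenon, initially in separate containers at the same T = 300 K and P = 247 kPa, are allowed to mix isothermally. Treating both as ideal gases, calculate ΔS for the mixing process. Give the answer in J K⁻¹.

ΔS_mix = 20.8 J/K

Mole fractions: x_A = 1.19/4.21 = 0.283, x_B = 0.717.
ΔS_mix = −R(n_A ln x_A + n_B ln x_B) = −8.314 × (1.19 ln 0.283 + 3.02 ln 0.717) = 20.8 J/K.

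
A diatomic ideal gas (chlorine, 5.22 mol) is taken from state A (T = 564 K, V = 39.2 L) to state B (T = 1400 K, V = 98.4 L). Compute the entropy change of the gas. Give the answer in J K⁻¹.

ΔS = 139 J/K

Entropy is a state function: ΔS = nC_V ln(T₂/T₁) + nR ln(V₂/V₁), with C_V = 5R/2 = 20.79 J mol⁻¹ K⁻¹ for a diatomic ideal gas.
ΔS = 5.22 × [20.79 × ln(1400/564) + 8.314 × ln(98.4/39.2)] = 139 J/K.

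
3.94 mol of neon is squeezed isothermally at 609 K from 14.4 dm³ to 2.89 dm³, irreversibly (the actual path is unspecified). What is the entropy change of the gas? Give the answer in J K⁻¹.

ΔS_gas = -52.6 J/K

Entropy is a state function, so ΔS_gas depends only on the end states.
For an isothermal ideal gas ΔS_gas = nR ln(V₂/V₁) = 3.94 × 8.314 × ln(2.89/14.4) = -52.6 J/K.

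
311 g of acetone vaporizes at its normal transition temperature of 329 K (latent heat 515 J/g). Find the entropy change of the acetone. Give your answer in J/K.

ΔS = 487 J/K

Heat absorbed by the substance: Q = mL = 311 × 515 = 160165 J.
At constant T, ΔS = Q_rev/T = 160165 / 329 = 487 J/K.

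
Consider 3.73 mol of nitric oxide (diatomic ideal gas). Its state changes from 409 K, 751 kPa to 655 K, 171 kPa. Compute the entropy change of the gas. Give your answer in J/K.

ΔS = nC_p ln(T₂/T₁) − nR ln(P₂/P₁), with C_p = 7R/2 = 29.1 J mol⁻¹ K⁻¹ for a diatomic ideal gas.
ΔS = 3.73 × [29.1 × ln(655/409) − 8.314 × ln(171/751)] = 97 J/K.

ΔS = 97 J/K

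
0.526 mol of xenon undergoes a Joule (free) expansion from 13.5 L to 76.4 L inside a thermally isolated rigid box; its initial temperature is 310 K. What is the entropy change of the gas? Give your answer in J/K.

For an ideal gas in free expansion Q = 0 and W = 0, so T is unchanged.
Entropy is a state function; using a reversible isothermal path, ΔS_gas = nR ln(V₂/V₁) = 0.526 × 8.314 × ln(76.4/13.5) = 7.58 J/K.

ΔS_gas = 7.58 J/K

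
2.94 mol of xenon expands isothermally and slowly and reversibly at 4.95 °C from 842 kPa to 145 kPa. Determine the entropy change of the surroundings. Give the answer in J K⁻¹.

ΔS_surr = -43 J/K

For an isothermal ideal gas ΔS_gas = nR ln(P₁/P₂) = 2.94 × 8.314 × ln(842/145) = 43 J/K.
The process is reversible, so ΔS_surr = −ΔS_gas = -43 J/K and ΔS_universe = 0.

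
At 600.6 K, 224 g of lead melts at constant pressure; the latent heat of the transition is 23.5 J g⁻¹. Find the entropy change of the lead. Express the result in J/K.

Heat absorbed by the substance: Q = mL = 224 × 23.5 = 5264 J.
At constant T, ΔS = Q_rev/T = 5264 / 600.6 = 8.76 J/K.

ΔS = 8.76 J/K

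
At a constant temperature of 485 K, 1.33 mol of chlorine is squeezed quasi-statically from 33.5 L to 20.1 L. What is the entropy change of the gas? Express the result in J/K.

ΔS_gas = -5.65 J/K

For an isothermal ideal gas ΔS_gas = nR ln(V₂/V₁) = 1.33 × 8.314 × ln(20.1/33.5) = -5.65 J/K.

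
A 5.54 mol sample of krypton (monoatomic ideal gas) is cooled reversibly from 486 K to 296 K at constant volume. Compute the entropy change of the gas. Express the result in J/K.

At constant volume, ΔS = nC_V ln(T₂/T₁) with C_V = 3R/2 = 12.47 J mol⁻¹ K⁻¹.
ΔS = 5.54 × 12.47 × ln(296/486) = -34.3 J/K.

ΔS = -34.3 J/K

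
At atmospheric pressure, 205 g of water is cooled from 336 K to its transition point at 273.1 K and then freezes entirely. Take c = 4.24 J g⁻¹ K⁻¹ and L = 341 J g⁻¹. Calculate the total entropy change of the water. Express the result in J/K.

Cooling step: ΔS₁ = m c ln(T_tr/T_i) = 205 × 4.24 × ln(273.1/336) = -180.2 J/K.
Phase change: ΔS₂ = −mL/T_tr = −205 × 341 / 273.1 = -256 J/K.
ΔS_total = (-180.2) + (-256) = -436 J/K.

ΔS = -436 J/K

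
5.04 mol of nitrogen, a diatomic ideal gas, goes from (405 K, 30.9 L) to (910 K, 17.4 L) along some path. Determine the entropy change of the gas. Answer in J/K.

ΔS = 60.7 J/K

Entropy is a state function: ΔS = nC_V ln(T₂/T₁) + nR ln(V₂/V₁), with C_V = 5R/2 = 20.79 J mol⁻¹ K⁻¹ for a diatomic ideal gas.
ΔS = 5.04 × [20.79 × ln(910/405) + 8.314 × ln(17.4/30.9)] = 60.7 J/K.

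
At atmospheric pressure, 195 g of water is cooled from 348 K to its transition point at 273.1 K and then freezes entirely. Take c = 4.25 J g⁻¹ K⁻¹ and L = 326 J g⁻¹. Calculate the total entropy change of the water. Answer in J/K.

ΔS = -434 J/K

Cooling step: ΔS₁ = m c ln(T_tr/T_i) = 195 × 4.25 × ln(273.1/348) = -200.9 J/K.
Phase change: ΔS₂ = −mL/T_tr = −195 × 326 / 273.1 = -232.8 J/K.
ΔS_total = (-200.9) + (-232.8) = -434 J/K.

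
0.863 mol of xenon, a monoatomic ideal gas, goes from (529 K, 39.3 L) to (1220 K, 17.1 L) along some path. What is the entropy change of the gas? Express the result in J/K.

Entropy is a state function: ΔS = nC_V ln(T₂/T₁) + nR ln(V₂/V₁), with C_V = 3R/2 = 12.47 J mol⁻¹ K⁻¹ for a monoatomic ideal gas.
ΔS = 0.863 × [12.47 × ln(1220/529) + 8.314 × ln(17.1/39.3)] = 3.02 J/K.

ΔS = 3.02 J/K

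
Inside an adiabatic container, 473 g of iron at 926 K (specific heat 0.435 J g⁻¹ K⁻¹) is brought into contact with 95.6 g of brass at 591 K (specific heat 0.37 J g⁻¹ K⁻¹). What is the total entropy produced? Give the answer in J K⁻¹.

Energy balance: T_f = (m₁c₁T₁ + m₂c₂T₂)/(m₁c₁ + m₂c₂) = 876.86 K.
ΔS₁ = m₁c₁ ln(T_f/T₁) = 205.755 × ln(876.86/926) = -11.22 J/K.
ΔS₂ = m₂c₂ ln(T_f/T₂) = 35.372 × ln(876.86/591) = 13.96 J/K.
ΔS_total = -11.22 + 13.96 = 2.74 J/K.

ΔS_total = 2.74 J/K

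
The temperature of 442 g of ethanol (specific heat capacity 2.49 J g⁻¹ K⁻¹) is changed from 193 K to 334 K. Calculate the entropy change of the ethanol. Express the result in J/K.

ΔS = ∫dQ_rev/T = m c ln(T₂/T₁) = 442 × 2.49 × ln(334/193) = 604 J/K.

ΔS = 604 J/K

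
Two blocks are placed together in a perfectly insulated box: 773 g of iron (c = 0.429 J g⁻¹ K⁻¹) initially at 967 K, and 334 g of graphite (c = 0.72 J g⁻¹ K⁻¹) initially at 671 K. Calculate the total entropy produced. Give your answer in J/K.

ΔS_total = 9.08 J/K

Energy balance: T_f = (m₁c₁T₁ + m₂c₂T₂)/(m₁c₁ + m₂c₂) = 842.58 K.
ΔS₁ = m₁c₁ ln(T_f/T₁) = 331.617 × ln(842.58/967) = -45.675 J/K.
ΔS₂ = m₂c₂ ln(T_f/T₂) = 240.48 × ln(842.58/671) = 54.756 J/K.
ΔS_total = -45.675 + 54.756 = 9.08 J/K.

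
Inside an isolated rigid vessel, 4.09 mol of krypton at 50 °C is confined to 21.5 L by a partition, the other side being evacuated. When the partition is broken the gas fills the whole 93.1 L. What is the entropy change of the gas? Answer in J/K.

For an ideal gas in free expansion Q = 0 and W = 0, so T is unchanged.
Entropy is a state function; using a reversible isothermal path, ΔS_gas = nR ln(V₂/V₁) = 4.09 × 8.314 × ln(93.1/21.5) = 49.8 J/K.

ΔS_gas = 49.8 J/K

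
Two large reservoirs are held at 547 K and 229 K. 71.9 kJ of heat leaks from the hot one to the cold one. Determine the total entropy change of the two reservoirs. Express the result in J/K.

ΔS_total = 183 J/K

ΔS_hot = −Q/T_H = −71900/547 = -131.4 J/K and ΔS_cold = +Q/T_C = 71900/229 = 314 J/K.
ΔS_total = -131.4 + 314 = 183 J/K, positive as the second law requires.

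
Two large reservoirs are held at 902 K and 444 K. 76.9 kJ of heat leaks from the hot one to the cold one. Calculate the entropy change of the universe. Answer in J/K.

ΔS_hot = −Q/T_H = −76900/902 = -85.25 J/K and ΔS_cold = +Q/T_C = 76900/444 = 173.2 J/K.
ΔS_total = -85.25 + 173.2 = 87.9 J/K, positive as the second law requires.

ΔS_total = 87.9 J/K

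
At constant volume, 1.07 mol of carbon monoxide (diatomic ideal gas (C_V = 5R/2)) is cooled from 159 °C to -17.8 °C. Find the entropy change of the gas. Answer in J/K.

In kelvin: T₁ = 432.15 K, T₂ = 255.35 K. At constant volume, ΔS = nC_V ln(T₂/T₁) with C_V = 5R/2 = 20.79 J mol⁻¹ K⁻¹.
ΔS = 1.07 × 20.79 × ln(255.35/432.15) = -11.7 J/K.

ΔS = -11.7 J/K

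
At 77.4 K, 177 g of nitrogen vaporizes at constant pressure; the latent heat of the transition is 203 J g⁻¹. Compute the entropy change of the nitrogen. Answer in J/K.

Heat absorbed by the substance: Q = mL = 177 × 203 = 35931 J.
At constant T, ΔS = Q_rev/T = 35931 / 77.4 = 464 J/K.

ΔS = 464 J/K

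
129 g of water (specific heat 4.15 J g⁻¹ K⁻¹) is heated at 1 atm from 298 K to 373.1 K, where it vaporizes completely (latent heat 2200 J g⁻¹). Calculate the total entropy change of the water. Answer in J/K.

Warming step: ΔS₁ = m c ln(T_tr/T_i) = 129 × 4.15 × ln(373.1/298) = 120.3 J/K.
Phase change: ΔS₂ = +mL/T_tr = 129 × 2200 / 373.1 = 760.7 J/K.
ΔS_total = (120.3) + (760.7) = 881 J/K.

ΔS = 881 J/K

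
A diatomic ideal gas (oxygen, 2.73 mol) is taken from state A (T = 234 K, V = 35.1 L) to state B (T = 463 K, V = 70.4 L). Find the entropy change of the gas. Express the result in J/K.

Entropy is a state function: ΔS = nC_V ln(T₂/T₁) + nR ln(V₂/V₁), with C_V = 5R/2 = 20.79 J mol⁻¹ K⁻¹ for a diatomic ideal gas.
ΔS = 2.73 × [20.79 × ln(463/234) + 8.314 × ln(70.4/35.1)] = 54.5 J/K.

ΔS = 54.5 J/K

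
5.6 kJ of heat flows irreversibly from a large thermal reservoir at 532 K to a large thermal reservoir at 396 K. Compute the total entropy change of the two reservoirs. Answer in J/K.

ΔS_hot = −Q/T_H = −5600/532 = -10.526 J/K and ΔS_cold = +Q/T_C = 5600/396 = 14.141 J/K.
ΔS_total = -10.526 + 14.141 = 3.62 J/K, positive as the second law requires.

ΔS_total = 3.62 J/K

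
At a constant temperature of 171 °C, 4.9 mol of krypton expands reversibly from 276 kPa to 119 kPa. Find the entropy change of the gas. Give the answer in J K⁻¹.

For an isothermal ideal gas ΔS_gas = nR ln(P₁/P₂) = 4.9 × 8.314 × ln(276/119) = 34.3 J/K.

ΔS_gas = 34.3 J/K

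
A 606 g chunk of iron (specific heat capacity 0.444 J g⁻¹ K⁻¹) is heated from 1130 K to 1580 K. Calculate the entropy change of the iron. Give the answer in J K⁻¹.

ΔS = 90.2 J/K

ΔS = ∫dQ_rev/T = m c ln(T₂/T₁) = 606 × 0.444 × ln(1580/1130) = 90.2 J/K.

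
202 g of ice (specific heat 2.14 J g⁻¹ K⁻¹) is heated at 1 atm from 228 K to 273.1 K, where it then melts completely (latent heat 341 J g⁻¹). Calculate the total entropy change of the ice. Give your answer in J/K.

Warming step: ΔS₁ = m c ln(T_tr/T_i) = 202 × 2.14 × ln(273.1/228) = 78.02 J/K.
Phase change: ΔS₂ = +mL/T_tr = 202 × 341 / 273.1 = 252.2 J/K.
ΔS_total = (78.02) + (252.2) = 330 J/K.

ΔS = 330 J/K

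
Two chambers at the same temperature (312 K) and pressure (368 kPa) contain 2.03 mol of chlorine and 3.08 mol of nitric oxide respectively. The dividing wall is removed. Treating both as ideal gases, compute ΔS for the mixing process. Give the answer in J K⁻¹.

Mole fractions: x_A = 2.03/5.11 = 0.397, x_B = 0.603.
ΔS_mix = −R(n_A ln x_A + n_B ln x_B) = −8.314 × (2.03 ln 0.397 + 3.08 ln 0.603) = 28.5 J/K.

ΔS_mix = 28.5 J/K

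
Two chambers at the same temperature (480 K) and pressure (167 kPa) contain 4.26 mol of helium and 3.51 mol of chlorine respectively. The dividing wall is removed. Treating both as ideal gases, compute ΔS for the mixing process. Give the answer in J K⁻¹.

ΔS_mix = 44.5 J/K

Mole fractions: x_A = 4.26/7.77 = 0.548, x_B = 0.452.
ΔS_mix = −R(n_A ln x_A + n_B ln x_B) = −8.314 × (4.26 ln 0.548 + 3.51 ln 0.452) = 44.5 J/K.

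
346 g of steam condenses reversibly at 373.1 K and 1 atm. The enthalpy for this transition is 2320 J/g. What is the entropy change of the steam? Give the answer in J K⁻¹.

Heat released by the substance: Q = −mL = −346 × 2320 = −802720 J.
At constant T, ΔS = Q_rev/T = −802720 / 373.1 = -2150 J/K.

ΔS = -2150 J/K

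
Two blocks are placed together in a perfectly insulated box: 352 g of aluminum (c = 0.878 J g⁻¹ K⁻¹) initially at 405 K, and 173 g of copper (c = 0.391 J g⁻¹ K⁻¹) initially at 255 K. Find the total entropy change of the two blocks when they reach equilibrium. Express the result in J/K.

ΔS_total = 5.37 J/K

Energy balance: T_f = (m₁c₁T₁ + m₂c₂T₂)/(m₁c₁ + m₂c₂) = 378.06 K.
ΔS₁ = m₁c₁ ln(T_f/T₁) = 309.056 × ln(378.06/405) = -21.27 J/K.
ΔS₂ = m₂c₂ ln(T_f/T₂) = 67.643 × ln(378.06/255) = 26.64 J/K.
ΔS_total = -21.27 + 26.64 = 5.37 J/K.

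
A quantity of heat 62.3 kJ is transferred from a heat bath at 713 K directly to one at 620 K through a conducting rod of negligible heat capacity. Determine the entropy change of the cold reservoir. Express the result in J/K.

The cold reservoir gains heat Q, so ΔS_cold = +Q/T_C = 62300/620 = 100 J/K.

ΔS_cold = 100 J/K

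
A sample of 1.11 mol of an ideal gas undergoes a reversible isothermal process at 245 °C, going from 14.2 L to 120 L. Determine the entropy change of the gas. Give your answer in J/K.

ΔS_gas = 19.7 J/K

For an isothermal ideal gas ΔS_gas = nR ln(V₂/V₁) = 1.11 × 8.314 × ln(120/14.2) = 19.7 J/K.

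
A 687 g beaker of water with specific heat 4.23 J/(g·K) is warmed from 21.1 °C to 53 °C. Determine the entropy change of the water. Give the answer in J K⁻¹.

In kelvin: T₁ = 294.25 K, T₂ = 326.15 K. ΔS = ∫dQ_rev/T = m c ln(T₂/T₁) = 687 × 4.23 × ln(326.15/294.25) = 299 J/K.

ΔS = 299 J/K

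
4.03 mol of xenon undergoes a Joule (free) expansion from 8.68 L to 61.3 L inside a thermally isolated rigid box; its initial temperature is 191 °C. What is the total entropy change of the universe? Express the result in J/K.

No heat is exchanged and no work is done, so the ideal-gas temperature stays constant.
Entropy is a state function; using a reversible isothermal path, ΔS_gas = nR ln(V₂/V₁) = 4.03 × 8.314 × ln(61.3/8.68) = 65.5 J/K.
The insulated surroundings exchange no heat, so ΔS_surr = 0 and ΔS_universe = ΔS_gas.

ΔS_universe = 65.5 J/K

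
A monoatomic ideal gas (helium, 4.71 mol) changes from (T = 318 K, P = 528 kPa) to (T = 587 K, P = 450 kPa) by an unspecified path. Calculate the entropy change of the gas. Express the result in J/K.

ΔS = 66.3 J/K

ΔS = nC_p ln(T₂/T₁) − nR ln(P₂/P₁), with C_p = 5R/2 = 20.79 J mol⁻¹ K⁻¹ for a monoatomic ideal gas.
ΔS = 4.71 × [20.79 × ln(587/318) − 8.314 × ln(450/528)] = 66.3 J/K.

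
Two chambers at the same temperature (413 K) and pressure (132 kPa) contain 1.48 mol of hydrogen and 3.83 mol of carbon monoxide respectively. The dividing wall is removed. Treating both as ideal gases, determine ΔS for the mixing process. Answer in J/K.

Mole fractions: x_A = 1.48/5.31 = 0.279, x_B = 0.721.
ΔS_mix = −R(n_A ln x_A + n_B ln x_B) = −8.314 × (1.48 ln 0.279 + 3.83 ln 0.721) = 26.1 J/K.

ΔS_mix = 26.1 J/K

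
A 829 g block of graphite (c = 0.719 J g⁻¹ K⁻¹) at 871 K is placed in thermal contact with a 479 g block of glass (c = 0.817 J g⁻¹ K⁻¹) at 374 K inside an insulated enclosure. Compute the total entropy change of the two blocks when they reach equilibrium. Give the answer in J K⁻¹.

ΔS_total = 77.7 J/K

Energy balance: T_f = (m₁c₁T₁ + m₂c₂T₂)/(m₁c₁ + m₂c₂) = 674.02 K.
ΔS₁ = m₁c₁ ln(T_f/T₁) = 596.051 × ln(674.02/871) = -152.8 J/K.
ΔS₂ = m₂c₂ ln(T_f/T₂) = 391.343 × ln(674.02/374) = 230.5 J/K.
ΔS_total = -152.8 + 230.5 = 77.7 J/K.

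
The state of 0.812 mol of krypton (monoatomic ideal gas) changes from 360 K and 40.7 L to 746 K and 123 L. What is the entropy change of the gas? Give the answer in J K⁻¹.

Entropy is a state function: ΔS = nC_V ln(T₂/T₁) + nR ln(V₂/V₁), with C_V = 3R/2 = 12.47 J mol⁻¹ K⁻¹ for a monoatomic ideal gas.
ΔS = 0.812 × [12.47 × ln(746/360) + 8.314 × ln(123/40.7)] = 14.8 J/K.

ΔS = 14.8 J/K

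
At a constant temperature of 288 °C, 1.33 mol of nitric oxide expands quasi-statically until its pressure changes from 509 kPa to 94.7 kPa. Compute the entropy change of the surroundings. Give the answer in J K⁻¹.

For an isothermal ideal gas ΔS_gas = nR ln(P₁/P₂) = 1.33 × 8.314 × ln(509/94.7) = 18.6 J/K.
The process is reversible, so ΔS_surr = −ΔS_gas = -18.6 J/K and ΔS_universe = 0.

ΔS_surr = -18.6 J/K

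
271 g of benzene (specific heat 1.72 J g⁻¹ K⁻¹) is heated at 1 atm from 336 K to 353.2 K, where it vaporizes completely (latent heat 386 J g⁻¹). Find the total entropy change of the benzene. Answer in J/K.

Warming step: ΔS₁ = m c ln(T_tr/T_i) = 271 × 1.72 × ln(353.2/336) = 23.27 J/K.
Phase change: ΔS₂ = +mL/T_tr = 271 × 386 / 353.2 = 296.2 J/K.
ΔS_total = (23.27) + (296.2) = 319 J/K.

ΔS = 319 J/K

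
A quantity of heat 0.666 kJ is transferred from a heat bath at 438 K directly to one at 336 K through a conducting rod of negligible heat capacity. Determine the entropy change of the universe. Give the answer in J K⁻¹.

ΔS_hot = −Q/T_H = −666/438 = -1.5205 J/K and ΔS_cold = +Q/T_C = 666/336 = 1.9821 J/K.
ΔS_total = -1.5205 + 1.9821 = 0.462 J/K, positive as the second law requires.

ΔS_total = 0.462 J/K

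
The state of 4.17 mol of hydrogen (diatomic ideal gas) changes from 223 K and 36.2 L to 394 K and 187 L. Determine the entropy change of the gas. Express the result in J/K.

Entropy is a state function: ΔS = nC_V ln(T₂/T₁) + nR ln(V₂/V₁), with C_V = 5R/2 = 20.79 J mol⁻¹ K⁻¹ for a diatomic ideal gas.
ΔS = 4.17 × [20.79 × ln(394/223) + 8.314 × ln(187/36.2)] = 106 J/K.

ΔS = 106 J/K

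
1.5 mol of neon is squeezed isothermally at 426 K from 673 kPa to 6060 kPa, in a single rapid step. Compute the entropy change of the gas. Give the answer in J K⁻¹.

Entropy is a state function, so ΔS_gas depends only on the end states.
For an isothermal ideal gas ΔS_gas = nR ln(P₁/P₂) = 1.5 × 8.314 × ln(673/6060) = -27.4 J/K.

ΔS_gas = -27.4 J/K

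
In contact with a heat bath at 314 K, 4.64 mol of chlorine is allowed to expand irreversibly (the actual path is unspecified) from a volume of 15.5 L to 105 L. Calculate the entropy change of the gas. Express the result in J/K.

Entropy is a state function, so ΔS_gas depends only on the end states.
For an isothermal ideal gas ΔS_gas = nR ln(V₂/V₁) = 4.64 × 8.314 × ln(105/15.5) = 73.8 J/K.

ΔS_gas = 73.8 J/K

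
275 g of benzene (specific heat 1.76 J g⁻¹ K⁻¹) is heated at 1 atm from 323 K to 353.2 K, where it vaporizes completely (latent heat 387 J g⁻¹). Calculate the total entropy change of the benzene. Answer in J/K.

ΔS = 345 J/K

Warming step: ΔS₁ = m c ln(T_tr/T_i) = 275 × 1.76 × ln(353.2/323) = 43.26 J/K.
Phase change: ΔS₂ = +mL/T_tr = 275 × 387 / 353.2 = 301.3 J/K.
ΔS_total = (43.26) + (301.3) = 345 J/K.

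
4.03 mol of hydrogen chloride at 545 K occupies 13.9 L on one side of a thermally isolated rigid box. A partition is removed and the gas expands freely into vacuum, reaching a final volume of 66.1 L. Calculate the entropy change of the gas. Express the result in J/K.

ΔS_gas = 52.2 J/K

No heat is exchanged and no work is done, so the ideal-gas temperature stays constant.
Entropy is a state function; using a reversible isothermal path, ΔS_gas = nR ln(V₂/V₁) = 4.03 × 8.314 × ln(66.1/13.9) = 52.2 J/K.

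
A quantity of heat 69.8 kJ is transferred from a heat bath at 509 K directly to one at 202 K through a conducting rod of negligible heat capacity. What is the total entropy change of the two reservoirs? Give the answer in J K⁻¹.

ΔS_hot = −Q/T_H = −69800/509 = -137.1 J/K and ΔS_cold = +Q/T_C = 69800/202 = 345.5 J/K.
ΔS_total = -137.1 + 345.5 = 208 J/K, positive as the second law requires.

ΔS_total = 208 J/K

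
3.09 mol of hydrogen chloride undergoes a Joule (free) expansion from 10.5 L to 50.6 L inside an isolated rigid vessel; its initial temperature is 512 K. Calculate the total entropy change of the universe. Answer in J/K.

ΔS_universe = 40.4 J/K

For an ideal gas in free expansion Q = 0 and W = 0, so T is unchanged.
Entropy is a state function; using a reversible isothermal path, ΔS_gas = nR ln(V₂/V₁) = 3.09 × 8.314 × ln(50.6/10.5) = 40.4 J/K.
The insulated surroundings exchange no heat, so ΔS_surr = 0 and ΔS_universe = ΔS_gas.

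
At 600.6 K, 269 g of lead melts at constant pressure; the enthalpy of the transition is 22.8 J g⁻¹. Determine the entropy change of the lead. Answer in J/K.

Heat absorbed by the substance: Q = mL = 269 × 22.8 = 6133.2 J.
At constant T, ΔS = Q_rev/T = 6133.2 / 600.6 = 10.2 J/K.

ΔS = 10.2 J/K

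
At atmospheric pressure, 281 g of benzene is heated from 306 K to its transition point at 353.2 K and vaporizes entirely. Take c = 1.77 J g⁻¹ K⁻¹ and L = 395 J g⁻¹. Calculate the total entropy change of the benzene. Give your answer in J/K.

Warming step: ΔS₁ = m c ln(T_tr/T_i) = 281 × 1.77 × ln(353.2/306) = 71.35 J/K.
Phase change: ΔS₂ = +mL/T_tr = 281 × 395 / 353.2 = 314.3 J/K.
ΔS_total = (71.35) + (314.3) = 386 J/K.

ΔS = 386 J/K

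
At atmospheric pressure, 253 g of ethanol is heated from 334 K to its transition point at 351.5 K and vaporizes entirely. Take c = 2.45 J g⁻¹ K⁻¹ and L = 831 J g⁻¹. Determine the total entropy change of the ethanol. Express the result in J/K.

Warming step: ΔS₁ = m c ln(T_tr/T_i) = 253 × 2.45 × ln(351.5/334) = 31.65 J/K.
Phase change: ΔS₂ = +mL/T_tr = 253 × 831 / 351.5 = 598.1 J/K.
ΔS_total = (31.65) + (598.1) = 630 J/K.

ΔS = 630 J/K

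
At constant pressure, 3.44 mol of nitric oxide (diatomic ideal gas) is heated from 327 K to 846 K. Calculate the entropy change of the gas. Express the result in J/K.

ΔS = 95.2 J/K

At constant pressure, ΔS = nC_p ln(T₂/T₁) with C_p = 7R/2 = 29.1 J mol⁻¹ K⁻¹.
ΔS = 3.44 × 29.1 × ln(846/327) = 95.2 J/K.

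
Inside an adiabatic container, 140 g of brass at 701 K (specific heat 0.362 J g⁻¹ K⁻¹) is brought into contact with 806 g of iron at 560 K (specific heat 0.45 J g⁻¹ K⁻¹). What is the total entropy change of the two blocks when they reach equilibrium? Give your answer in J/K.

ΔS_total = 1.19 J/K

Energy balance: T_f = (m₁c₁T₁ + m₂c₂T₂)/(m₁c₁ + m₂c₂) = 577.29 K.
ΔS₁ = m₁c₁ ln(T_f/T₁) = 50.68 × ln(577.29/701) = -9.84 J/K.
ΔS₂ = m₂c₂ ln(T_f/T₂) = 362.7 × ln(577.29/560) = 11.03 J/K.
ΔS_total = -9.84 + 11.03 = 1.19 J/K.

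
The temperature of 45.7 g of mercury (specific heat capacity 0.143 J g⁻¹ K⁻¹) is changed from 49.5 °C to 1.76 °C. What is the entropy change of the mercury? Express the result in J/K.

ΔS = -1.05 J/K

In kelvin: T₁ = 322.65 K, T₂ = 274.91 K. ΔS = ∫dQ_rev/T = m c ln(T₂/T₁) = 45.7 × 0.143 × ln(274.91/322.65) = -1.05 J/K.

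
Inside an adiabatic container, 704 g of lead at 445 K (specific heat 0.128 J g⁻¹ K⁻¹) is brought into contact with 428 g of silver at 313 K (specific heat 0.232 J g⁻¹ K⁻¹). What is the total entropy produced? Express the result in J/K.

Energy balance: T_f = (m₁c₁T₁ + m₂c₂T₂)/(m₁c₁ + m₂c₂) = 375.8 K.
ΔS₁ = m₁c₁ ln(T_f/T₁) = 90.112 × ln(375.8/445) = -15.23 J/K.
ΔS₂ = m₂c₂ ln(T_f/T₂) = 99.296 × ln(375.8/313) = 18.16 J/K.
ΔS_total = -15.23 + 18.16 = 2.93 J/K.

ΔS_total = 2.93 J/K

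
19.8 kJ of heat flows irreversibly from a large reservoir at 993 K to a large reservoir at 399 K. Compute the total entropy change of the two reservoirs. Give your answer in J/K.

ΔS_hot = −Q/T_H = −19800/993 = -19.94 J/K and ΔS_cold = +Q/T_C = 19800/399 = 49.62 J/K.
ΔS_total = -19.94 + 49.62 = 29.7 J/K, positive as the second law requires.

ΔS_total = 29.7 J/K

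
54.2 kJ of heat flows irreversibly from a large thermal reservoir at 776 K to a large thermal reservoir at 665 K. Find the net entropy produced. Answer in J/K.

ΔS_hot = −Q/T_H = −54200/776 = -69.85 J/K and ΔS_cold = +Q/T_C = 54200/665 = 81.5 J/K.
ΔS_total = -69.85 + 81.5 = 11.7 J/K, positive as the second law requires.

ΔS_total = 11.7 J/K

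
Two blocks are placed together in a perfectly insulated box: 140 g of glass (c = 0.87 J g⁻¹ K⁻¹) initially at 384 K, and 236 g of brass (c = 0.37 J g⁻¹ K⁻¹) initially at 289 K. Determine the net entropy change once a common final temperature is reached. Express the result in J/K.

ΔS_total = 2.02 J/K

Energy balance: T_f = (m₁c₁T₁ + m₂c₂T₂)/(m₁c₁ + m₂c₂) = 344.33 K.
ΔS₁ = m₁c₁ ln(T_f/T₁) = 121.8 × ln(344.33/384) = -13.28 J/K.
ΔS₂ = m₂c₂ ln(T_f/T₂) = 87.32 × ln(344.33/289) = 15.3 J/K.
ΔS_total = -13.28 + 15.3 = 2.02 J/K.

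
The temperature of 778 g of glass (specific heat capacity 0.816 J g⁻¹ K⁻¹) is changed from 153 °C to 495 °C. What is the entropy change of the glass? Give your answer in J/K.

ΔS = 374 J/K

In kelvin: T₁ = 426.15 K, T₂ = 768.15 K. ΔS = ∫dQ_rev/T = m c ln(T₂/T₁) = 778 × 0.816 × ln(768.15/426.15) = 374 J/K.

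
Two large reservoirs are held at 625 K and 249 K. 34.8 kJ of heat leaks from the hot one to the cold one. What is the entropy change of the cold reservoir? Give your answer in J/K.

ΔS_cold = 140 J/K

The cold reservoir gains heat Q, so ΔS_cold = +Q/T_C = 34800/249 = 140 J/K.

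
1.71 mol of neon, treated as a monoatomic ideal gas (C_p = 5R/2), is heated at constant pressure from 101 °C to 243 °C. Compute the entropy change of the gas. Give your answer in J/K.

In kelvin: T₁ = 374.15 K, T₂ = 516.15 K. At constant pressure, ΔS = nC_p ln(T₂/T₁) with C_p = 5R/2 = 20.79 J mol⁻¹ K⁻¹.
ΔS = 1.71 × 20.79 × ln(516.15/374.15) = 11.4 J/K.

ΔS = 11.4 J/K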